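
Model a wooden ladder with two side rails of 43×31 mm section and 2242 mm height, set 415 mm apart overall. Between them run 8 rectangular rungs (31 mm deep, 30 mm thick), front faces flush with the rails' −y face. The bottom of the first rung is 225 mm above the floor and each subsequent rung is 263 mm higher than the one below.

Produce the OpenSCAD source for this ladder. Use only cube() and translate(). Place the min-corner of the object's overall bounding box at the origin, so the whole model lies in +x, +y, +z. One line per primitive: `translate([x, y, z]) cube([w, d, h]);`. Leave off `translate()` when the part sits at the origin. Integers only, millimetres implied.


// rung span = 415 - 2*43 = 329
// rung[k] z = 225 + k*263
cube([43, 31, 2242]);
translate([372, 0, 0]) cube([43, 31, 2242]);
translate([43, 0, 225]) cube([329, 31, 30]);
translate([43, 0, 488]) cube([329, 31, 30]);
translate([43, 0, 751]) cube([329, 31, 30]);
translate([43, 0, 1014]) cube([329, 31, 30]);
translate([43, 0, 1277]) cube([329, 31, 30]);
translate([43, 0, 1540]) cube([329, 31, 30]);
translate([43, 0, 1803]) cube([329, 31, 30]);
translate([43, 0, 2066]) cube([329, 31, 30]);


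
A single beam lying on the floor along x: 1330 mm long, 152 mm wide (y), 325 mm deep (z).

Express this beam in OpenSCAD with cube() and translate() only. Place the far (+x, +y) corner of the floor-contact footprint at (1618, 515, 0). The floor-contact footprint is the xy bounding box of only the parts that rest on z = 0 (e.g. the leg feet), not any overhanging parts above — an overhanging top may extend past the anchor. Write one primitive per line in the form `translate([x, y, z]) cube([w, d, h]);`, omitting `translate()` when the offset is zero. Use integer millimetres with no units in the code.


translate([288, 363, 0]) cube([1330, 152, 325]);


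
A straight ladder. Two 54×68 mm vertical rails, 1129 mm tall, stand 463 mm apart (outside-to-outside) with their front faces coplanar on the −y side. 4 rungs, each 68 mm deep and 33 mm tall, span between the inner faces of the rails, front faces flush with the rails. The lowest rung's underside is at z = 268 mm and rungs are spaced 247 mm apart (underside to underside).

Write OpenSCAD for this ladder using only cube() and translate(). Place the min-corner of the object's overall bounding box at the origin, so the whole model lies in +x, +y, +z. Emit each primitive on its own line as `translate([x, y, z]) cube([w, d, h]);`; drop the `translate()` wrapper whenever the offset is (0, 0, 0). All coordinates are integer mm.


cube([54, 68, 1129]);
translate([409, 0, 0]) cube([54, 68, 1129]);
translate([54, 0, 268]) cube([355, 68, 33]);
translate([54, 0, 515]) cube([355, 68, 33]);
translate([54, 0, 762]) cube([355, 68, 33]);
translate([54, 0, 1009]) cube([355, 68, 33]);


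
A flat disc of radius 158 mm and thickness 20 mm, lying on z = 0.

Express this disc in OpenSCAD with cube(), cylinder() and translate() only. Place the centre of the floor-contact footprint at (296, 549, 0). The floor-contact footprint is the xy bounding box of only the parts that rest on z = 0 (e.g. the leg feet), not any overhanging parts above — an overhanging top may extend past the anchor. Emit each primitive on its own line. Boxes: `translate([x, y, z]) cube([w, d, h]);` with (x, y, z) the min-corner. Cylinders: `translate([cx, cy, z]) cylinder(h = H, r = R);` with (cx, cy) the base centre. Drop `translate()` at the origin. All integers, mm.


translate([296, 549, 0]) cylinder(h = 20, r = 158);


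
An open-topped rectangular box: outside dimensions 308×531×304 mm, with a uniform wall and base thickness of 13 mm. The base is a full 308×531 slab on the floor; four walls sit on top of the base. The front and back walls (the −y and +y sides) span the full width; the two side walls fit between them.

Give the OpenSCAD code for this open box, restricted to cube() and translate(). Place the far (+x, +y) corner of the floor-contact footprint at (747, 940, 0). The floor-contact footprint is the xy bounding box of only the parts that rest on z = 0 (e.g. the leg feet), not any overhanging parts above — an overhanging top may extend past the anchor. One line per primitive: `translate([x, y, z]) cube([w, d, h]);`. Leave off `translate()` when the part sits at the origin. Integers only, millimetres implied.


translate([439, 409, 0]) cube([308, 531, 13]);
translate([439, 409, 13]) cube([308, 13, 291]);
translate([439, 927, 13]) cube([308, 13, 291]);
translate([439, 422, 13]) cube([13, 505, 291]);
translate([734, 422, 13]) cube([13, 505, 291]);


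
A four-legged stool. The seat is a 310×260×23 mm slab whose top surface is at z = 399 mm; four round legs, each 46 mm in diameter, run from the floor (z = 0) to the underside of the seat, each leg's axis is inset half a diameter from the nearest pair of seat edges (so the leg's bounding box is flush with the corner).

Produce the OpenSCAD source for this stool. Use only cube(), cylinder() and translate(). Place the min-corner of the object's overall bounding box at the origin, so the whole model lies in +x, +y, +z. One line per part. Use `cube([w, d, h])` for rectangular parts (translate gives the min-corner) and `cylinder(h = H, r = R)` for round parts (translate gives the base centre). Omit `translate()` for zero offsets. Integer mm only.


translate([0, 0, 376]) cube([310, 260, 23]);
translate([23, 23, 0]) cylinder(h = 376, r = 23);
translate([287, 23, 0]) cylinder(h = 376, r = 23);
translate([23, 237, 0]) cylinder(h = 376, r = 23);
translate([287, 237, 0]) cylinder(h = 376, r = 23);


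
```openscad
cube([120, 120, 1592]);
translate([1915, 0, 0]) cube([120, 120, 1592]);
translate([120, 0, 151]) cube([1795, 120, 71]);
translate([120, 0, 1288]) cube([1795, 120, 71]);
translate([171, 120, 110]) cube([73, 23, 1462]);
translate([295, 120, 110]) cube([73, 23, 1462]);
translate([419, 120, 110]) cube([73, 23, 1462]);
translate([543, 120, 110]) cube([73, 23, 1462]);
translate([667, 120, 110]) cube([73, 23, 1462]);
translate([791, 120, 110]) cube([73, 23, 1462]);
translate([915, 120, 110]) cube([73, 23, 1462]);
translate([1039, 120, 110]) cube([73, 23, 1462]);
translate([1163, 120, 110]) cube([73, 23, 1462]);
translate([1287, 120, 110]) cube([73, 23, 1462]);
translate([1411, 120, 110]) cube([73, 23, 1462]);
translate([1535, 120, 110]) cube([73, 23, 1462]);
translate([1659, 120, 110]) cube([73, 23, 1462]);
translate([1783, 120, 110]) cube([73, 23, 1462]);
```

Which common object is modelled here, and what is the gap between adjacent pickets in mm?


A fence section. The picket gap is 51 mm.

Two posts, two rails, 14 pickets — a fence section. Span 1795 mm holds 14 pickets of 73 mm with 15 equal gaps: ⌊(1795 − 14·73) / 15⌋ = 51 mm.


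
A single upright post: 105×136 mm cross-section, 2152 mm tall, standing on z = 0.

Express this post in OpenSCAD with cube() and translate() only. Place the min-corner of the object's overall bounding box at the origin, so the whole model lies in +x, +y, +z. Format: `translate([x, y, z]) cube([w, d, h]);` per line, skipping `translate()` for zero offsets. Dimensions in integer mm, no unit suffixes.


cube([105, 136, 2152]);


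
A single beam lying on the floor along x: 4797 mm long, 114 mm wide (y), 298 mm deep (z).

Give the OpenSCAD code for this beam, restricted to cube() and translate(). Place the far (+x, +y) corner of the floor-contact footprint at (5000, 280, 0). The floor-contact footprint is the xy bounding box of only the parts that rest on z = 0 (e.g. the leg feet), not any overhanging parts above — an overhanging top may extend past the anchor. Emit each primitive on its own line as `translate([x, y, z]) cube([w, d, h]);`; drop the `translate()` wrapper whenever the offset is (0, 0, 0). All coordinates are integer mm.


translate([203, 166, 0]) cube([4797, 114, 298]);


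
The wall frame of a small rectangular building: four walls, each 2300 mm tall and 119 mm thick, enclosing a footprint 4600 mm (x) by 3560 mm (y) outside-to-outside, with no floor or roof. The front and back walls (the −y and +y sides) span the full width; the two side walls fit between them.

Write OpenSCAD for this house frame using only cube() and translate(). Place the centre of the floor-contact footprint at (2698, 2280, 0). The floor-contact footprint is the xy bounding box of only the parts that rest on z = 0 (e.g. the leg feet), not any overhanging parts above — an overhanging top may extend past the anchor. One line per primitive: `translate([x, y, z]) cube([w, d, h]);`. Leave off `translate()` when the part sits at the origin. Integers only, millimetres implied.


translate([398, 500, 0]) cube([4600, 119, 2300]);
translate([398, 3941, 0]) cube([4600, 119, 2300]);
translate([398, 619, 0]) cube([119, 3322, 2300]);
translate([4879, 619, 0]) cube([119, 3322, 2300]);


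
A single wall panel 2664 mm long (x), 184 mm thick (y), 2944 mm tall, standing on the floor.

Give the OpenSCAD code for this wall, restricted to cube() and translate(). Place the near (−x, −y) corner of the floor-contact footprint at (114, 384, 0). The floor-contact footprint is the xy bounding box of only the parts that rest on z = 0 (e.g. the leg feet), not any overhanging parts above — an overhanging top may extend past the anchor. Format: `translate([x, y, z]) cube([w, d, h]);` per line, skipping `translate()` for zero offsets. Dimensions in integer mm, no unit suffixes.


translate([114, 384, 0]) cube([2664, 184, 2944]);


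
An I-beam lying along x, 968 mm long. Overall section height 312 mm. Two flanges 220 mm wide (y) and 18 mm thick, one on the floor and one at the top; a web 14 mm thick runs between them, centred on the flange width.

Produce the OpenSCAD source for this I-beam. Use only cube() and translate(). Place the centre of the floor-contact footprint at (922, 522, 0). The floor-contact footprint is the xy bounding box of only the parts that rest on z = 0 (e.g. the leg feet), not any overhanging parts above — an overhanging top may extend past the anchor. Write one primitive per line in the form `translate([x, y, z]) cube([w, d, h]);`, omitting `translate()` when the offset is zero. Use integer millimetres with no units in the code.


translate([438, 412, 0]) cube([968, 220, 18]);
translate([438, 515, 18]) cube([968, 14, 276]);
translate([438, 412, 294]) cube([968, 220, 18]);


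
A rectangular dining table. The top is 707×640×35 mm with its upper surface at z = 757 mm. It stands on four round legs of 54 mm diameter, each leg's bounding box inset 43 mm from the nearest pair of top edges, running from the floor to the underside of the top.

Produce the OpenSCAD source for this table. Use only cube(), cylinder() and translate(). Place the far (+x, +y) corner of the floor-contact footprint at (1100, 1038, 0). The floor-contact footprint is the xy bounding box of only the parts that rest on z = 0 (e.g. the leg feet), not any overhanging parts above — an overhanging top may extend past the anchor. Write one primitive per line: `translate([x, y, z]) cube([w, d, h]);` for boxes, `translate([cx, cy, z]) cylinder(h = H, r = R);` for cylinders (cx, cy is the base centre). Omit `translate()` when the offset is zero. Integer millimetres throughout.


translate([436, 441, 722]) cube([707, 640, 35]);
translate([506, 511, 0]) cylinder(h = 722, r = 27);
translate([1073, 511, 0]) cylinder(h = 722, r = 27);
translate([506, 1011, 0]) cylinder(h = 722, r = 27);
translate([1073, 1011, 0]) cylinder(h = 722, r = 27);


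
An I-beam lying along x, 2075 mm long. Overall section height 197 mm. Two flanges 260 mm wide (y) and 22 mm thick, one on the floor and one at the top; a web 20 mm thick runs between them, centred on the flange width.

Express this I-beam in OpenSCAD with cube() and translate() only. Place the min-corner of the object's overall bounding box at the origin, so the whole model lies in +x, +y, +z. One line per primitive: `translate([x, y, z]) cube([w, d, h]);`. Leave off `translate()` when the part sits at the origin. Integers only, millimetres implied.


cube([2075, 260, 22]);
translate([0, 120, 22]) cube([2075, 20, 153]);
translate([0, 0, 175]) cube([2075, 260, 22]);


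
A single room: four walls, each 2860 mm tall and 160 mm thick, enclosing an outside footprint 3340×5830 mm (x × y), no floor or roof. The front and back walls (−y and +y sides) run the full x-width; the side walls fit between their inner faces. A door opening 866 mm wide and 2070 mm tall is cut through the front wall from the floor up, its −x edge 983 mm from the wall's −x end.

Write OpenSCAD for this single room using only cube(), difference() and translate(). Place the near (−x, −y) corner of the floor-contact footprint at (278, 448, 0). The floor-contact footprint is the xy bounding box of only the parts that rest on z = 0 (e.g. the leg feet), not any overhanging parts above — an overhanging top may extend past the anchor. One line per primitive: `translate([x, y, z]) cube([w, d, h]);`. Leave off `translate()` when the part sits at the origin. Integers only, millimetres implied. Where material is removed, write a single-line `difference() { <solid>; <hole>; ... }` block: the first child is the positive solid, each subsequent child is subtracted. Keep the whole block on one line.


difference() { translate([278, 448, 0]) cube([3340, 160, 2860]); translate([1261, 448, 0]) cube([866, 160, 2070]); }
translate([278, 6118, 0]) cube([3340, 160, 2860]);
translate([278, 608, 0]) cube([160, 5510, 2860]);
translate([3458, 608, 0]) cube([160, 5510, 2860]);


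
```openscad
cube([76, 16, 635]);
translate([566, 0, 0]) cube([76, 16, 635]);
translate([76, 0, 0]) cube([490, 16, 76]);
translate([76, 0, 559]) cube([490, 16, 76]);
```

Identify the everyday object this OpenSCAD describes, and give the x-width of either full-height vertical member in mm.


A picture frame. The border width is 76 mm.

Four thin pieces enclosing a rectangular opening — a picture frame. The two full-height stiles are 635 mm tall; the top rail sits at z = 559 and is 76 mm tall, so the border above the opening is 635 − 559 = 76 mm, matching the stile x-width.


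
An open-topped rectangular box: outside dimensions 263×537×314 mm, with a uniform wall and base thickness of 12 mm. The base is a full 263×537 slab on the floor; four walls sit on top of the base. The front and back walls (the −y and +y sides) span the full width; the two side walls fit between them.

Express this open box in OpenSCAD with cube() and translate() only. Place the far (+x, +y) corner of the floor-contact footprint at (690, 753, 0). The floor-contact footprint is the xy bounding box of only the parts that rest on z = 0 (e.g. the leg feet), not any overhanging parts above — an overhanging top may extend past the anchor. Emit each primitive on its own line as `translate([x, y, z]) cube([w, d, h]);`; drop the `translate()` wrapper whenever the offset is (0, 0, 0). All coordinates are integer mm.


translate([427, 216, 0]) cube([263, 537, 12]);
translate([427, 216, 12]) cube([263, 12, 302]);
translate([427, 741, 12]) cube([263, 12, 302]);
translate([427, 228, 12]) cube([12, 513, 302]);
translate([678, 228, 12]) cube([12, 513, 302]);


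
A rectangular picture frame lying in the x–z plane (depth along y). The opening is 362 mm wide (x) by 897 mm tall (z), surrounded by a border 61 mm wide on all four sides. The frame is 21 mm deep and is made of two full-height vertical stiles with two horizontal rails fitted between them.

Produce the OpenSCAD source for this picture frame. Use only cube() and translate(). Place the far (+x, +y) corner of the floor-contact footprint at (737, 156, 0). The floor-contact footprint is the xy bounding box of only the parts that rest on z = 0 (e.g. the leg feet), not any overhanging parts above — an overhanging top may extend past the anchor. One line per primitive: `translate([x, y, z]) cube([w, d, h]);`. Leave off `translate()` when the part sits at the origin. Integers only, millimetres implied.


translate([253, 135, 0]) cube([61, 21, 1019]);
translate([676, 135, 0]) cube([61, 21, 1019]);
translate([314, 135, 0]) cube([362, 21, 61]);
translate([314, 135, 958]) cube([362, 21, 61]);


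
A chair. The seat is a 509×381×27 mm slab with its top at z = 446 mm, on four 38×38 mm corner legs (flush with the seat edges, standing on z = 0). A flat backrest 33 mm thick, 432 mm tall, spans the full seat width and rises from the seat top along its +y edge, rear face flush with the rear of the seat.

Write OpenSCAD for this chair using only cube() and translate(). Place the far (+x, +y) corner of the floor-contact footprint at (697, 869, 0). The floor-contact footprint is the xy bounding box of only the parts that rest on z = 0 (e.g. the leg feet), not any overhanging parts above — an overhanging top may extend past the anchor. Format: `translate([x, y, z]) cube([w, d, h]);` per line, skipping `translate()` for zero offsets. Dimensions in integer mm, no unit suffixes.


// leg_h = 446 - 27 = 419
translate([188, 488, 419]) cube([509, 381, 27]);
translate([188, 488, 0]) cube([38, 38, 419]);
translate([659, 488, 0]) cube([38, 38, 419]);
translate([188, 831, 0]) cube([38, 38, 419]);
translate([659, 831, 0]) cube([38, 38, 419]);
translate([188, 836, 446]) cube([509, 33, 432]);


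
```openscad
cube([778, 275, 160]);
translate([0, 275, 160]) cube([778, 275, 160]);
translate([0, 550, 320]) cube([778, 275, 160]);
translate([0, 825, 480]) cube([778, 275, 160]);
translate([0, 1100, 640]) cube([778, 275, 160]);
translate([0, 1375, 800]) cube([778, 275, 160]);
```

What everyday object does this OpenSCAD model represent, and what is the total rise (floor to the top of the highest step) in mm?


A staircase. The total rise is 960 mm.

6 identical blocks, each offset up and back from the previous — a staircase. Each step is 160 mm tall and there are 6 of them, so the total rise is 6 × 160 = 960 mm.


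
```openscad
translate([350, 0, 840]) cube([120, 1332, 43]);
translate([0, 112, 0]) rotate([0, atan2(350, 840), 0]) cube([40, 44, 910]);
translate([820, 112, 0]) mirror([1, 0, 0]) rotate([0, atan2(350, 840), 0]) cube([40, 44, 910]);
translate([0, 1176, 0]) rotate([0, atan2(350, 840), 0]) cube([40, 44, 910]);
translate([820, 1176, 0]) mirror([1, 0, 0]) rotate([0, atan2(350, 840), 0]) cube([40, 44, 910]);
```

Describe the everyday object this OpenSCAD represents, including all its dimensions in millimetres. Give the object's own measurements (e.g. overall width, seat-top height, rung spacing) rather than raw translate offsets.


A sawhorse. A 120×1332×43 mm beam (x, y, z) sits on two A-frame leg pairs. Each pair is two raked legs of 40×44 mm section (44 mm along y) splaying symmetrically in x. Each leg rises 840 mm vertically over 350 mm of horizontal reach and is 910 mm long along its own axis. Every leg's outer bottom edge rests on the floor and its outer top edge meets a bottom edge of the beam — the left legs (tilting toward +x) meet the beam's −x bottom edge, the right legs (their mirror images, tilting toward −x) meet its +x bottom edge — so the leg tops tuck under the beam, the beam's underside is 840 mm above the floor, and the feet are 820 mm apart outside-to-outside with the beam centred between them. The two leg pairs are set in 112 mm from either end of the beam.


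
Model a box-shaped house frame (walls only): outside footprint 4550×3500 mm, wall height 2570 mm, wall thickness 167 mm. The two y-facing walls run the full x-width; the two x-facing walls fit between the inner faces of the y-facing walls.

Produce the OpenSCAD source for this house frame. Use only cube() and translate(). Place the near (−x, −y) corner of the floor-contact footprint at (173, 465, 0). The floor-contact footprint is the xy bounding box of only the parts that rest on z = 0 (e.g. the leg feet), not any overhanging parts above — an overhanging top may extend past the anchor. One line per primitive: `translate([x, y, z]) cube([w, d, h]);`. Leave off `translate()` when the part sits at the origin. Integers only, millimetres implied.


translate([173, 465, 0]) cube([4550, 167, 2570]);
translate([173, 3798, 0]) cube([4550, 167, 2570]);
translate([173, 632, 0]) cube([167, 3166, 2570]);
translate([4556, 632, 0]) cube([167, 3166, 2570]);


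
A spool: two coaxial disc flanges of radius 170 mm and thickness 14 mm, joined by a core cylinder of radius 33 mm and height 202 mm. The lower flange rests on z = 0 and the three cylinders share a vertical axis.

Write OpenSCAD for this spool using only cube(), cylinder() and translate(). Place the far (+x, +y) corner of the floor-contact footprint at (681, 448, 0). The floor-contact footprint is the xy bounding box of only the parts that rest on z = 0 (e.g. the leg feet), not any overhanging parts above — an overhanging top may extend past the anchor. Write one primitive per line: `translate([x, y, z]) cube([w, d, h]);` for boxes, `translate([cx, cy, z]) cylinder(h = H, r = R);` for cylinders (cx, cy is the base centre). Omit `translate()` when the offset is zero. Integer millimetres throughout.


translate([511, 278, 0]) cylinder(h = 14, r = 170);
translate([511, 278, 14]) cylinder(h = 202, r = 33);
translate([511, 278, 216]) cylinder(h = 14, r = 170);


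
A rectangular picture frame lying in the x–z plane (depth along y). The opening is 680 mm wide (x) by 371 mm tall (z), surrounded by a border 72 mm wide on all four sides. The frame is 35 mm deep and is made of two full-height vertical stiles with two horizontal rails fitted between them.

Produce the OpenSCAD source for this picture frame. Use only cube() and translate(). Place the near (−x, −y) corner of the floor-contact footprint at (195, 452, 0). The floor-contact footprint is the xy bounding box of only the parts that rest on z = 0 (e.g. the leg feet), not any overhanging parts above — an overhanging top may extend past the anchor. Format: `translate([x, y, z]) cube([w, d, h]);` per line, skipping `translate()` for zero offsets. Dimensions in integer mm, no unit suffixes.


translate([195, 452, 0]) cube([72, 35, 515]);
translate([947, 452, 0]) cube([72, 35, 515]);
translate([267, 452, 0]) cube([680, 35, 72]);
translate([267, 452, 443]) cube([680, 35, 72]);


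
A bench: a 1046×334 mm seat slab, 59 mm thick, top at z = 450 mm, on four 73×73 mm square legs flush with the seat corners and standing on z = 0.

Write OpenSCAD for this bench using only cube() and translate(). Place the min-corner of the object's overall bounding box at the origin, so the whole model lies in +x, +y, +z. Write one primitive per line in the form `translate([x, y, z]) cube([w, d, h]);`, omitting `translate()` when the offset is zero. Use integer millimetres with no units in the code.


// leg_h = 450 − 59 = 391
translate([0, 0, 391]) cube([1046, 334, 59]);
cube([73, 73, 391]);
translate([0, 261, 0]) cube([73, 73, 391]);
translate([973, 0, 0]) cube([73, 73, 391]);
translate([973, 261, 0]) cube([73, 73, 391]);


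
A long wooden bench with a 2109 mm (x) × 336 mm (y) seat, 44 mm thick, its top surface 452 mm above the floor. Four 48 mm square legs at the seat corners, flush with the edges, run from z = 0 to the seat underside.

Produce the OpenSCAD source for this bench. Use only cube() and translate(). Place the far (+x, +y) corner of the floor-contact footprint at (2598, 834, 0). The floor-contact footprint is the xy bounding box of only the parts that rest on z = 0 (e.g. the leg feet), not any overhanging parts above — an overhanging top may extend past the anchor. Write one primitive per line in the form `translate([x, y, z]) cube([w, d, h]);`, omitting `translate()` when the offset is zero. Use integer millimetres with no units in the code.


// leg_h = 452 − 44 = 408
translate([489, 498, 408]) cube([2109, 336, 44]);
translate([489, 498, 0]) cube([48, 48, 408]);
translate([489, 786, 0]) cube([48, 48, 408]);
translate([2550, 498, 0]) cube([48, 48, 408]);
translate([2550, 786, 0]) cube([48, 48, 408]);


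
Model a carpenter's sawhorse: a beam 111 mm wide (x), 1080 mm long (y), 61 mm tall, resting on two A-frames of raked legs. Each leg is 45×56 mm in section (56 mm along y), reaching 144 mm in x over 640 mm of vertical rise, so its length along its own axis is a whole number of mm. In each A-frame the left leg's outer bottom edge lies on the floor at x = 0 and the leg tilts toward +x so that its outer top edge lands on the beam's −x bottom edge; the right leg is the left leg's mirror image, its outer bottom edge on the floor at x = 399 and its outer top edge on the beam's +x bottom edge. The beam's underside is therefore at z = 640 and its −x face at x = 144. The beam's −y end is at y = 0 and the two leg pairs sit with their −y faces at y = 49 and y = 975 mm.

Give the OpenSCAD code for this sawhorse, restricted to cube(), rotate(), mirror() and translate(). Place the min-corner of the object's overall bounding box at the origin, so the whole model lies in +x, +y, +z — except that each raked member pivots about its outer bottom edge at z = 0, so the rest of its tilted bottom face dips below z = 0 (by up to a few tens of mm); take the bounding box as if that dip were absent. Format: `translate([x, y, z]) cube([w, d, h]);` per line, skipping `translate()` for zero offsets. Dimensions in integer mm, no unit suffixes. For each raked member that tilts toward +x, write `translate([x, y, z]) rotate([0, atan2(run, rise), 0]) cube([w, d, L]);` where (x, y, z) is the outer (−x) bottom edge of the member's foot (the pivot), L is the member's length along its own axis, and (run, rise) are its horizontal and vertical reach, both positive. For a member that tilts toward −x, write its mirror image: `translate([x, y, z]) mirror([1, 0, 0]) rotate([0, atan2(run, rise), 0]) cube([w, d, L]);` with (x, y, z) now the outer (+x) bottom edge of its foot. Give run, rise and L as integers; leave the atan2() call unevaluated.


translate([144, 0, 640]) cube([111, 1080, 61]);
translate([0, 49, 0]) rotate([0, atan2(144, 640), 0]) cube([45, 56, 656]);
translate([399, 49, 0]) mirror([1, 0, 0]) rotate([0, atan2(144, 640), 0]) cube([45, 56, 656]);
translate([0, 975, 0]) rotate([0, atan2(144, 640), 0]) cube([45, 56, 656]);
translate([399, 975, 0]) mirror([1, 0, 0]) rotate([0, atan2(144, 640), 0]) cube([45, 56, 656]);


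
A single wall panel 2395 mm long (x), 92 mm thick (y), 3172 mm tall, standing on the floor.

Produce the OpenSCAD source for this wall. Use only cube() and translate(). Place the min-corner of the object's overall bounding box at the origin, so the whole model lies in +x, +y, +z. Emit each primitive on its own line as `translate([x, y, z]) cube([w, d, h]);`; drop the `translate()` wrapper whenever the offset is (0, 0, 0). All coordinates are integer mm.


cube([2395, 92, 3172]);


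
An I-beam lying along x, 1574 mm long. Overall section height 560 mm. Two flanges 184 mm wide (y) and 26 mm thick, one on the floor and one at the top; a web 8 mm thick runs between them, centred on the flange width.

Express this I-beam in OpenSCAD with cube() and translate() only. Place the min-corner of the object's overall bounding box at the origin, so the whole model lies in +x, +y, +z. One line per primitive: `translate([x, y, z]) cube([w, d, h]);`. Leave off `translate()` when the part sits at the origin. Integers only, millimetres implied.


cube([1574, 184, 26]);
translate([0, 88, 26]) cube([1574, 8, 508]);
translate([0, 0, 534]) cube([1574, 184, 26]);


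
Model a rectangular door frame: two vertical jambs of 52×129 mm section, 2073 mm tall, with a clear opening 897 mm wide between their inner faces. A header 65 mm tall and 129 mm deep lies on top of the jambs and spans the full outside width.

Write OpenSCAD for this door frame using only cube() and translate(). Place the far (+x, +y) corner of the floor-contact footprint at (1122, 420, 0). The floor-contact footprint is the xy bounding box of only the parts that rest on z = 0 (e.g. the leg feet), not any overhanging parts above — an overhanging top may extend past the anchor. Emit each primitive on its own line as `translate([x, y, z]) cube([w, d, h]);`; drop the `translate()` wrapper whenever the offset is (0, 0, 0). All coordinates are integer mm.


translate([121, 291, 0]) cube([52, 129, 2073]);
translate([1070, 291, 0]) cube([52, 129, 2073]);
translate([121, 291, 2073]) cube([1001, 129, 65]);


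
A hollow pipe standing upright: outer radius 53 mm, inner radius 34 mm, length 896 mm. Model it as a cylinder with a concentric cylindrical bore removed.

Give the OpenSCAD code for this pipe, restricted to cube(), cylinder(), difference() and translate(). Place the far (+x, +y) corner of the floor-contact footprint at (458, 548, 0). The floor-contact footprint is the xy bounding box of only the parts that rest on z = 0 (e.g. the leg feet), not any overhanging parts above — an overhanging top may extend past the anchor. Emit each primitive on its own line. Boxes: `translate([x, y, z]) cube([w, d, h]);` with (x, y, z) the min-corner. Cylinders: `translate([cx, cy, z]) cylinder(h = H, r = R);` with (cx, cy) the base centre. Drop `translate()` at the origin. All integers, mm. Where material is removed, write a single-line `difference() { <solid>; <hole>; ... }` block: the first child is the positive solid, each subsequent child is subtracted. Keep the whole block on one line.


difference() { translate([405, 495, 0]) cylinder(h = 896, r = 53); translate([405, 495, 0]) cylinder(h = 896, r = 34); }


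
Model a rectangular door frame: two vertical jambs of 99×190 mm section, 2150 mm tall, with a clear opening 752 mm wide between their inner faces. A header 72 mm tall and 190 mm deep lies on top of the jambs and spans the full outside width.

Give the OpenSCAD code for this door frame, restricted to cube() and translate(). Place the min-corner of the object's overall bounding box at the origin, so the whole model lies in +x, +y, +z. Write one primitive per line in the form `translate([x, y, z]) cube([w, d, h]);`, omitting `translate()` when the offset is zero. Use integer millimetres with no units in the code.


cube([99, 190, 2150]);
translate([851, 0, 0]) cube([99, 190, 2150]);
translate([0, 0, 2150]) cube([950, 190, 72]);


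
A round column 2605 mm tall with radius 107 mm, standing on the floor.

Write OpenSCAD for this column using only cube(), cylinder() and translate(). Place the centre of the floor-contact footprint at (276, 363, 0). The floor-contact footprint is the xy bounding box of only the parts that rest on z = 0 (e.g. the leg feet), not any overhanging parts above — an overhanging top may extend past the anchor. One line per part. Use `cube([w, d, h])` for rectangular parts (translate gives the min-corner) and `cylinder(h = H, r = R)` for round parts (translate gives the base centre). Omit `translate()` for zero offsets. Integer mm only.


translate([276, 363, 0]) cylinder(h = 2605, r = 107);


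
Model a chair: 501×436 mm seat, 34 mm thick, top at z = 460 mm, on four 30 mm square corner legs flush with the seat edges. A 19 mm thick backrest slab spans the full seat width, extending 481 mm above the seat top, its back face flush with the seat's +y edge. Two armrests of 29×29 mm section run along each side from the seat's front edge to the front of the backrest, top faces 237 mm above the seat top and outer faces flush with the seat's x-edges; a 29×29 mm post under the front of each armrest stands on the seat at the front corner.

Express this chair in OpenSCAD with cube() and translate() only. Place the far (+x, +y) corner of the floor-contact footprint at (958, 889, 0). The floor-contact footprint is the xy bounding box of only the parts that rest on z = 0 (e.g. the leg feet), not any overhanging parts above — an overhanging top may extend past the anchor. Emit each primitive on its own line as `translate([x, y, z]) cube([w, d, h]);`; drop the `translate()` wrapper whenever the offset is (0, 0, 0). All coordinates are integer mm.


translate([457, 453, 426]) cube([501, 436, 34]);
translate([457, 453, 0]) cube([30, 30, 426]);
translate([928, 453, 0]) cube([30, 30, 426]);
translate([457, 859, 0]) cube([30, 30, 426]);
translate([928, 859, 0]) cube([30, 30, 426]);
translate([457, 870, 460]) cube([501, 19, 481]);
translate([457, 453, 668]) cube([29, 417, 29]);
translate([929, 453, 668]) cube([29, 417, 29]);
translate([457, 453, 460]) cube([29, 29, 208]);
translate([929, 453, 460]) cube([29, 29, 208]);


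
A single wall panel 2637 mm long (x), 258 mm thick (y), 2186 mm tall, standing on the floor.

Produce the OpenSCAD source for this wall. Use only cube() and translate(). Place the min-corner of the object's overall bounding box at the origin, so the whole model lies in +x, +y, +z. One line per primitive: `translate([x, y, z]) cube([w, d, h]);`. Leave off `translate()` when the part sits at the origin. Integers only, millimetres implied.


cube([2637, 258, 2186]);


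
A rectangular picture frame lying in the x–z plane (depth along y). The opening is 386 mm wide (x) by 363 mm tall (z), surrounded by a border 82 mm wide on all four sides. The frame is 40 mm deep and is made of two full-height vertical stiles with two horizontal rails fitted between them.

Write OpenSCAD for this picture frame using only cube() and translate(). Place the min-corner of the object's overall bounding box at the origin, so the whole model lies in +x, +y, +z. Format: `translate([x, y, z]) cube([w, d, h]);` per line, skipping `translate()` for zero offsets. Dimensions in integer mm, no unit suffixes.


cube([82, 40, 527]);
translate([468, 0, 0]) cube([82, 40, 527]);
translate([82, 0, 0]) cube([386, 40, 82]);
translate([82, 0, 445]) cube([386, 40, 82]);


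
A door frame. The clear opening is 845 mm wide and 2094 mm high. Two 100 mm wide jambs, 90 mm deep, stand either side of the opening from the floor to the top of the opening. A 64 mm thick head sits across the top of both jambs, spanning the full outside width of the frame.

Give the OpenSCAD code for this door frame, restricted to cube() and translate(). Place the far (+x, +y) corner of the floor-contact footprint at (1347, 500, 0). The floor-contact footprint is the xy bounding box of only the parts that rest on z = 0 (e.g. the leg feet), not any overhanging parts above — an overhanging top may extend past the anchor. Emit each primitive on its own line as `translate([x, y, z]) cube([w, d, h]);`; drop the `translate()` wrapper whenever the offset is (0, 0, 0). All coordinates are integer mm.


translate([302, 410, 0]) cube([100, 90, 2094]);
translate([1247, 410, 0]) cube([100, 90, 2094]);
translate([302, 410, 2094]) cube([1045, 90, 64]);


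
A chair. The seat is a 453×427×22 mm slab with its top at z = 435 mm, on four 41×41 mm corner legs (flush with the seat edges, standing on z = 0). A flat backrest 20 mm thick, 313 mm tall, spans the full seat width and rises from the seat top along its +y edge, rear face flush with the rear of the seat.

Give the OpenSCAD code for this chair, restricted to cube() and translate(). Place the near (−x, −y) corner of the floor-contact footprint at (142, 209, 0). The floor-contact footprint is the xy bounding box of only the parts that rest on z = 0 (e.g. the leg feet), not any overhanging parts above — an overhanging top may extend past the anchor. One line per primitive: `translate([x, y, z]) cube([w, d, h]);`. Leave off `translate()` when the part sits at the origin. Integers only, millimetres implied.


translate([142, 209, 413]) cube([453, 427, 22]);
translate([142, 209, 0]) cube([41, 41, 413]);
translate([554, 209, 0]) cube([41, 41, 413]);
translate([142, 595, 0]) cube([41, 41, 413]);
translate([554, 595, 0]) cube([41, 41, 413]);
translate([142, 616, 435]) cube([453, 20, 313]);


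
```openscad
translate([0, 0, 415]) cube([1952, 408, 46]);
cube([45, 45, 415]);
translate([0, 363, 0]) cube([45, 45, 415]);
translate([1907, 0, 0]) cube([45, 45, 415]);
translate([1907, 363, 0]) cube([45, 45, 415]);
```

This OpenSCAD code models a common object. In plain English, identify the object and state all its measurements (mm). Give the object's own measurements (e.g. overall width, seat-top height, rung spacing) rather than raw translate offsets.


A long wooden bench with a 1952 mm (x) × 408 mm (y) seat, 46 mm thick, its top surface 461 mm above the floor. Four 45 mm square legs at the seat corners, flush with the edges, run from z = 0 to the seat underside.


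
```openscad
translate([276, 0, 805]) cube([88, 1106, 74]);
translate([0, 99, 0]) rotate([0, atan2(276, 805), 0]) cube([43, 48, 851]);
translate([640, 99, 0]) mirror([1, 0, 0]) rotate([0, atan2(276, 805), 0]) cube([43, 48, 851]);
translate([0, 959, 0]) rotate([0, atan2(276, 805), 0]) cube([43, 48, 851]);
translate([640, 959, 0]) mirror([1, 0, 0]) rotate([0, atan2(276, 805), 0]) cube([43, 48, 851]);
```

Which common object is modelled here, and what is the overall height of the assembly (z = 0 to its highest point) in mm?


A sawhorse. The overall height is 879 mm.

A beam across two mirrored pairs of raked legs — a sawhorse. The beam's underside is at z = 805 (matching the legs' vertical rise in atan2(276, 805)) and the beam is 74 mm tall, so its top is at 805 + 74 = 879 mm. The raked legs top out at the beam's underside, so that is the highest point.


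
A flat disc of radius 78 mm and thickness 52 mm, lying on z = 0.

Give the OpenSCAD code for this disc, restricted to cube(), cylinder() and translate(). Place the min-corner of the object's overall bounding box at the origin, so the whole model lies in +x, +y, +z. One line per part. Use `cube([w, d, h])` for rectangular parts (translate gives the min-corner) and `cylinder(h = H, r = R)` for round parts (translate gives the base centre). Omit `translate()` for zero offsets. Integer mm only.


translate([78, 78, 0]) cylinder(h = 52, r = 78);


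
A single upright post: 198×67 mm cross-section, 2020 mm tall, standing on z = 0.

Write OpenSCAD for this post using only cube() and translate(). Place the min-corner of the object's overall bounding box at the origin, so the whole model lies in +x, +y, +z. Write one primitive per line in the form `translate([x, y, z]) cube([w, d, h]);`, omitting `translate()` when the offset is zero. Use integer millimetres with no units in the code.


cube([198, 67, 2020]);


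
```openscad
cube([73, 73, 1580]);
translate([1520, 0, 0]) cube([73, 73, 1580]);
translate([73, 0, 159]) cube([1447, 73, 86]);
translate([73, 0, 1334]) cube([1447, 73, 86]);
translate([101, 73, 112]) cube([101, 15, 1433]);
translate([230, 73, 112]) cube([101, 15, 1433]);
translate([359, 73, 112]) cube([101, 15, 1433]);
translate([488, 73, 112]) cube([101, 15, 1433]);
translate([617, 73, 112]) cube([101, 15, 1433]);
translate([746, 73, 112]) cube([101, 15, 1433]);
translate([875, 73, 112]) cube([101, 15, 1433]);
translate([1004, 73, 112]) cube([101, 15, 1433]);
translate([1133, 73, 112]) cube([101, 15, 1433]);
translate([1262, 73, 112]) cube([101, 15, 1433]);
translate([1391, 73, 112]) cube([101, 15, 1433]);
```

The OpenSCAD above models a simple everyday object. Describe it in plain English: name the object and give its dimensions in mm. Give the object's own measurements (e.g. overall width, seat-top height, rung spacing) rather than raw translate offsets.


A fence section. Two 73×73 mm posts, 1580 mm tall, stand on the floor with a clear span of 1447 mm between their inner faces. Two horizontal rails of 73×86 mm section span the gap between the posts with their undersides at z = 159 mm and z = 1334 mm, flush with the posts' −y face. 11 pickets, each 101 mm wide, 15 mm thick and 1433 mm tall, are fixed to the +y face of the rails with their bottoms at z = 112 mm, spaced across the span with a 28 mm gap after the −x post and between neighbouring pickets and before the +x post.


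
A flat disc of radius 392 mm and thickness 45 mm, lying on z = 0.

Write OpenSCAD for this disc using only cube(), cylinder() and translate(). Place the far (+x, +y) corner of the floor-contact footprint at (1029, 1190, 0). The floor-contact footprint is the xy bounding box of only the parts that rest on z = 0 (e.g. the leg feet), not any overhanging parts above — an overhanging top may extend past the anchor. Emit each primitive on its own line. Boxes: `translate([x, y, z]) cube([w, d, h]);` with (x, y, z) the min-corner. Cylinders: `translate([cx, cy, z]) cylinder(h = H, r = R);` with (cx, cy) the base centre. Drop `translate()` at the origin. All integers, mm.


translate([637, 798, 0]) cylinder(h = 45, r = 392);
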